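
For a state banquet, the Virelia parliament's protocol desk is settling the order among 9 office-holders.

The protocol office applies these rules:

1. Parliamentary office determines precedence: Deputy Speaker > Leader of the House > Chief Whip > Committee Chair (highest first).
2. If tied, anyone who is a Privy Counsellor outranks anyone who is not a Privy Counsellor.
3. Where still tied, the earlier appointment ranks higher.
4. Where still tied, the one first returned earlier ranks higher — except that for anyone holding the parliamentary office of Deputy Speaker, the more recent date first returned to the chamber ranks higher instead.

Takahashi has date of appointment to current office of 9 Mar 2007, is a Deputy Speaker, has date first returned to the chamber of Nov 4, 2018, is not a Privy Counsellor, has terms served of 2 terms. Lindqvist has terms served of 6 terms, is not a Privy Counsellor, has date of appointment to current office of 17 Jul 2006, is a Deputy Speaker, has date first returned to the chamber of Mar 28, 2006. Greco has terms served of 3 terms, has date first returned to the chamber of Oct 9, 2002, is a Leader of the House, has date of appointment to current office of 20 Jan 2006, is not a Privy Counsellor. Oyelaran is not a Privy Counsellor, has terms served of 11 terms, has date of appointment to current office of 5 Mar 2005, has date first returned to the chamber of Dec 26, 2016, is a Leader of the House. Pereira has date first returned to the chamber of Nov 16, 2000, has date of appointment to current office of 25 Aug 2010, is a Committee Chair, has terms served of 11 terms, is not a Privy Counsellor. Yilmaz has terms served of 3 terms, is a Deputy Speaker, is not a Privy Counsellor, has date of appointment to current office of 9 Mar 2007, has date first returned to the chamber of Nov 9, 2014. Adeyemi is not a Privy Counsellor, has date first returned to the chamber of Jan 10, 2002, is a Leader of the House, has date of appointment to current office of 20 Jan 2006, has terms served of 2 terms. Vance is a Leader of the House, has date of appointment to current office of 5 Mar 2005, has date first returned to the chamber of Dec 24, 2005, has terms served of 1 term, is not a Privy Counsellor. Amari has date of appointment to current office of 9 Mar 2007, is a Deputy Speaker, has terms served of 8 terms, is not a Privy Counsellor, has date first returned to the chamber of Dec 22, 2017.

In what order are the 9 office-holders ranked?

By parliamentary office: Lindqvist, Takahashi, Amari and Yilmaz (Deputy Speaker); then Vance, Oyelaran, Adeyemi and Greco (Leader of the House); then Pereira (Committee Chair).
Lindqvist, Takahashi, Amari and Yilmaz are each not a Privy Counsellor, so the next rule applies.
Among Lindqvist, Takahashi, Amari and Yilmaz, by date of appointment to current office (earlier first): Lindqvist (17 Jul 2006) before Takahashi, Amari and Yilmaz (9 Mar 2007).
Among Takahashi, Amari and Yilmaz, by date first returned to the chamber (later first) (reversed rule for this group): Takahashi (Nov 4, 2018) before Amari (Dec 22, 2017) before Yilmaz (Nov 9, 2014).
Vance, Oyelaran, Adeyemi and Greco are each not a Privy Counsellor, so the next rule applies.
Among Vance, Oyelaran, Adeyemi and Greco, by date of appointment to current office (earlier first): Vance and Oyelaran (5 Mar 2005) before Adeyemi and Greco (20 Jan 2006).
Among Vance and Oyelaran, by date first returned to the chamber (earlier first): Vance (Dec 24, 2005) before Oyelaran (Dec 26, 2016).
Among Adeyemi and Greco, by date first returned to the chamber (earlier first): Adeyemi (Jan 10, 2002) before Greco (Oct 9, 2002).
Full order: Lindqvist, Takahashi, Amari, Yilmaz, Vance, Oyelaran, Adeyemi, Greco, Pereira.

Lindqvist, Takahashi, Amari, Yilmaz, Vance, Oyelaran, Adeyemi, Greco, Pereira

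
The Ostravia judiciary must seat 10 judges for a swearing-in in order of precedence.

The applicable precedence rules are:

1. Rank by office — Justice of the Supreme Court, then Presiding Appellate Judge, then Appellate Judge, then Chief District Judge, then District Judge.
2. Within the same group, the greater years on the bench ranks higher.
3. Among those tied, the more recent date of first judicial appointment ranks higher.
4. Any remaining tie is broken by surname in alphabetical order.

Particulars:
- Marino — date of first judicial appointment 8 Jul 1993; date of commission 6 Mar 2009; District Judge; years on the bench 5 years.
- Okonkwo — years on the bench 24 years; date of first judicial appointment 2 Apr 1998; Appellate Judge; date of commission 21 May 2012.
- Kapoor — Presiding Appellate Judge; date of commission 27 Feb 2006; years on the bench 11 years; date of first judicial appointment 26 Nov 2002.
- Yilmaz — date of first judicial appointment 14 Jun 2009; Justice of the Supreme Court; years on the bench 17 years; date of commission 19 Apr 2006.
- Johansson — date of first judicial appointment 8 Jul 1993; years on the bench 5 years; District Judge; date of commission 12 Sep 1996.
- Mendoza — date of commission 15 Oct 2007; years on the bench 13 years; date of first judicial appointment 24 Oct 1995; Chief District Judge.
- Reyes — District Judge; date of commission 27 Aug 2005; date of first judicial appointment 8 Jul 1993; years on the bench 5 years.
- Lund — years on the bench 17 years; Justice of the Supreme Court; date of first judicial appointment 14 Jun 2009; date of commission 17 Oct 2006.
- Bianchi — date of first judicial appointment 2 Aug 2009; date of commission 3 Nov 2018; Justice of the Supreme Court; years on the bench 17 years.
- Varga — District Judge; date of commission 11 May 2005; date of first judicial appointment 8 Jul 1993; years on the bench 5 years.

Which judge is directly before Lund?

Bianchi

By office: Bianchi, Lund and Yilmaz (Justice of the Supreme Court); then Kapoor (Presiding Appellate Judge); then Okonkwo (Appellate Judge); then Mendoza (Chief District Judge); then Johansson, Marino, Reyes and Varga (District Judge).
Bianchi, Lund and Yilmaz all have years on the bench 17 years, so the next rule applies.
Among Bianchi, Lund and Yilmaz, by date of first judicial appointment (later first): Bianchi (2 Aug 2009) before Lund and Yilmaz (14 Jun 2009).
Among Lund and Yilmaz, alphabetically by surname: Lund before Yilmaz.
Johansson, Marino, Reyes and Varga all have years on the bench 5 years, so the next rule applies.
Johansson, Marino, Reyes and Varga all have date of first judicial appointment 8 Jul 1993, so the next rule applies.
Among Johansson, Marino, Reyes and Varga, alphabetically by surname: Johansson before Marino before Reyes before Varga.
Order: Bianchi, Lund, Yilmaz, Kapoor, Okonkwo, Mendoza, Johansson, Marino, Reyes, Varga.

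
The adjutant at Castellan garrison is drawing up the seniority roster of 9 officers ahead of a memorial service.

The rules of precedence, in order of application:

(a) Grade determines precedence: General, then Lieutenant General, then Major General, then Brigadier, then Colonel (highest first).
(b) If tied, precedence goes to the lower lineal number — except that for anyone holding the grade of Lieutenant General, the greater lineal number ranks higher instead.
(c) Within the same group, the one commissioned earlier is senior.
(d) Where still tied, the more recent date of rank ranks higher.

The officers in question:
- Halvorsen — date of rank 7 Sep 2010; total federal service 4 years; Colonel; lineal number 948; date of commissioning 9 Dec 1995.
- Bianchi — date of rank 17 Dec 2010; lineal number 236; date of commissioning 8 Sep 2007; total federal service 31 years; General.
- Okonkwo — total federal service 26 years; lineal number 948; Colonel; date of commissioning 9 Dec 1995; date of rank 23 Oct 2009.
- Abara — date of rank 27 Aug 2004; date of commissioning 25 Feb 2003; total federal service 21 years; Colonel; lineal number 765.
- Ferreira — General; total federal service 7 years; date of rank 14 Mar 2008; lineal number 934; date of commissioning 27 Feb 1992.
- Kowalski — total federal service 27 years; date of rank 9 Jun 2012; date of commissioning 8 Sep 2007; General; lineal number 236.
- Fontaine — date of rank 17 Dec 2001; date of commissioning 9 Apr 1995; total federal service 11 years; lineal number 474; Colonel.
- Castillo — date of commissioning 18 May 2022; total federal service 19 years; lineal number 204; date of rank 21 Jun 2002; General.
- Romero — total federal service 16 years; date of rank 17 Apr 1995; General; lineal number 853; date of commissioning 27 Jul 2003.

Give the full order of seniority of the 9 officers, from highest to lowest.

By grade: Castillo, Kowalski, Bianchi, Romero and Ferreira (General); then Fontaine, Abara, Halvorsen and Okonkwo (Colonel).
Among Castillo, Kowalski, Bianchi, Romero and Ferreira, by lineal number (lower first): Castillo (204) before Kowalski and Bianchi (236) before Romero (853) before Ferreira (934).
Kowalski and Bianchi both have date of commissioning 8 Sep 2007, so the next rule applies.
Among Kowalski and Bianchi, by date of rank (later first): Kowalski (9 Jun 2012) before Bianchi (17 Dec 2010).
Among Fontaine, Abara, Halvorsen and Okonkwo, by lineal number (lower first): Fontaine (474) before Abara (765) before Halvorsen and Okonkwo (948).
Halvorsen and Okonkwo both have date of commissioning 9 Dec 1995, so the next rule applies.
Among Halvorsen and Okonkwo, by date of rank (later first): Halvorsen (7 Sep 2010) before Okonkwo (23 Oct 2009).
Full order: Castillo, Kowalski, Bianchi, Romero, Ferreira, Fontaine, Abara, Halvorsen, Okonkwo.

Castillo, Kowalski, Bianchi, Romero, Ferreira, Fontaine, Abara, Halvorsen, Okonkwo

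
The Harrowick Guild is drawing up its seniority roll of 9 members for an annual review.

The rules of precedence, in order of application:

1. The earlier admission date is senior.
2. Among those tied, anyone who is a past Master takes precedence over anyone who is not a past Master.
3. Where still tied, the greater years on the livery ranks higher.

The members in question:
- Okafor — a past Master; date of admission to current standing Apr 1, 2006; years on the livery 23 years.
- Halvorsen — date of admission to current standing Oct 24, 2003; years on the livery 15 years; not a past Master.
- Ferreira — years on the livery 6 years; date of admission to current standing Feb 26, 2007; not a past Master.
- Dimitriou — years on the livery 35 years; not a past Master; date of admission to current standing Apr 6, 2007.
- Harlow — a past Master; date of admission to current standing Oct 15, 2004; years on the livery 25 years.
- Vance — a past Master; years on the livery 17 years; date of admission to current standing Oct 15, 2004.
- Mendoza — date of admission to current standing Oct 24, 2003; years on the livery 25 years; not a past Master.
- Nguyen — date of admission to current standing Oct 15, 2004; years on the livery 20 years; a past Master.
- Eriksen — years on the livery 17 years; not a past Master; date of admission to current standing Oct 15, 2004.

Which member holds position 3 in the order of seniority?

By date of admission to current standing (earlier first): Mendoza and Halvorsen (both Oct 24, 2003); then Harlow, Nguyen, Vance and Eriksen (each Oct 15, 2004); then Okafor (Apr 1, 2006); then Ferreira (Feb 26, 2007); then Dimitriou (Apr 6, 2007).
Mendoza and Halvorsen are each not a past Master, so the next rule applies.
Among Mendoza and Halvorsen, by years on the livery (higher first): Mendoza (25 years) before Halvorsen (15 years).
Among Harlow, Nguyen, Vance and Eriksen, a past Master before not a past Master: Harlow, Nguyen and Vance (a past Master) before Eriksen (not a past Master).
Among Harlow, Nguyen and Vance, by years on the livery (higher first): Harlow (25 years) before Nguyen (20 years) before Vance (17 years).
Order: Mendoza, Halvorsen, Harlow, Nguyen, Vance, Eriksen, Okafor, Ferreira, Dimitriou.

Harlow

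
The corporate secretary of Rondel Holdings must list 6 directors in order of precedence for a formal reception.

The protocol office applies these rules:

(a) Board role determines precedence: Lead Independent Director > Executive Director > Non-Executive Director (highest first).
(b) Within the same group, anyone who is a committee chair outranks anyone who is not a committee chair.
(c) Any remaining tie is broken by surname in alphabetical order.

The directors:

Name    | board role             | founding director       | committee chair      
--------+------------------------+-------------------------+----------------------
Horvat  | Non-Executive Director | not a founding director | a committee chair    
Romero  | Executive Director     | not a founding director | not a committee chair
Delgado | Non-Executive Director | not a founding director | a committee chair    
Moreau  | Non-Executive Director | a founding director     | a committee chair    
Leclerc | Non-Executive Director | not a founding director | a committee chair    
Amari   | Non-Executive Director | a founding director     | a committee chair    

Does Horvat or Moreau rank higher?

Horvat

By board role: Romero (Executive Director); then Amari, Delgado, Horvat, Leclerc and Moreau (Non-Executive Director).
Amari, Delgado, Horvat, Leclerc and Moreau are each a committee chair, so the next rule applies.
Among Amari, Delgado, Horvat, Leclerc and Moreau, alphabetically by surname: Amari before Delgado before Horvat before Leclerc before Moreau.
So Horvat takes precedence.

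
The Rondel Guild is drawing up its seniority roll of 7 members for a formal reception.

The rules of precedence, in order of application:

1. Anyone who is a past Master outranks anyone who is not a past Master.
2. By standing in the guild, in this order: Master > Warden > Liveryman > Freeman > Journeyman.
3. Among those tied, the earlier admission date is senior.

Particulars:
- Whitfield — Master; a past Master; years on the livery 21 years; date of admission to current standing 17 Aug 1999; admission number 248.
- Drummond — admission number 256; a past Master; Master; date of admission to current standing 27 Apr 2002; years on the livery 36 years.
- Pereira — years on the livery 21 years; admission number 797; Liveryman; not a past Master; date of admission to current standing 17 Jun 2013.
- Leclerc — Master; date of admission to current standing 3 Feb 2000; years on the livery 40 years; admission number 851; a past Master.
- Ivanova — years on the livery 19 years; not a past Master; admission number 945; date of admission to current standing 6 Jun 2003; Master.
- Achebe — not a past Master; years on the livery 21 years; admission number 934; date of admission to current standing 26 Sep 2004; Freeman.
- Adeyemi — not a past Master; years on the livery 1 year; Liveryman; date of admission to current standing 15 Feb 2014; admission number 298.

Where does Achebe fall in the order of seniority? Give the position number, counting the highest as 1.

By the first rule: Whitfield, Leclerc and Drummond (each a past Master); then Ivanova, Pereira, Adeyemi and Achebe (each not a past Master).
Whitfield, Leclerc and Drummond are each Master, so the next rule applies.
Among Whitfield, Leclerc and Drummond, by date of admission to current standing (earlier first): Whitfield (17 Aug 1999) before Leclerc (3 Feb 2000) before Drummond (27 Apr 2002).
Among Ivanova, Pereira, Adeyemi and Achebe, by standing in the guild: Ivanova (Master) before Pereira and Adeyemi (Liveryman) before Achebe (Freeman).
Among Pereira and Adeyemi, by date of admission to current standing (earlier first): Pereira (17 Jun 2013) before Adeyemi (15 Feb 2014).
Order: Whitfield, Leclerc, Drummond, Ivanova, Pereira, Adeyemi, Achebe. So position 7.

7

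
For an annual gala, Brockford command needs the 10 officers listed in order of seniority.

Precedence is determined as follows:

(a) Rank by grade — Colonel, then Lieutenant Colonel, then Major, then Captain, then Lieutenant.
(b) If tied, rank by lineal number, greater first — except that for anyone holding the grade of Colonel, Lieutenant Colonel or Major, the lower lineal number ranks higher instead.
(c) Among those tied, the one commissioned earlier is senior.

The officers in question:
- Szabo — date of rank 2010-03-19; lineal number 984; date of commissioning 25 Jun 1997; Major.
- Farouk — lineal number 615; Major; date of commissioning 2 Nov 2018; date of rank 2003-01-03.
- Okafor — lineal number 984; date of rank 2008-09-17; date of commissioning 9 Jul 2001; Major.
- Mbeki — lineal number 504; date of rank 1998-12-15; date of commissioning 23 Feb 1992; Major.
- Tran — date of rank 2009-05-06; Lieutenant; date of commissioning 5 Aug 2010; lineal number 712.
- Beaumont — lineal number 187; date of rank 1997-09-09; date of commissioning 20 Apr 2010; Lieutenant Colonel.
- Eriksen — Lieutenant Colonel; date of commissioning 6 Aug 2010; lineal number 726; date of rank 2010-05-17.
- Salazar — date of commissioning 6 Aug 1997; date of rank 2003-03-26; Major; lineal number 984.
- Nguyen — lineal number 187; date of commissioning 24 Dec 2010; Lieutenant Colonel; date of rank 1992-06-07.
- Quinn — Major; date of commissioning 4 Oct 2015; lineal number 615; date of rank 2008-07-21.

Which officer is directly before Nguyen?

By grade: Beaumont, Nguyen and Eriksen (Lieutenant Colonel); then Mbeki, Quinn, Farouk, Szabo, Salazar and Okafor (Major); then Tran (Lieutenant).
Among Beaumont, Nguyen and Eriksen, by lineal number (lower first) (reversed rule for this group): Beaumont and Nguyen (187) before Eriksen (726).
Among Beaumont and Nguyen, by date of commissioning (earlier first): Beaumont (20 Apr 2010) before Nguyen (24 Dec 2010).
Among Mbeki, Quinn, Farouk, Szabo, Salazar and Okafor, by lineal number (lower first) (reversed rule for this group): Mbeki (504) before Quinn and Farouk (615) before Szabo, Salazar and Okafor (984).
Among Quinn and Farouk, by date of commissioning (earlier first): Quinn (4 Oct 2015) before Farouk (2 Nov 2018).
Among Szabo, Salazar and Okafor, by date of commissioning (earlier first): Szabo (25 Jun 1997) before Salazar (6 Aug 1997) before Okafor (9 Jul 2001).
Order: Beaumont, Nguyen, Eriksen, Mbeki, Quinn, Farouk, Szabo, Salazar, Okafor, Tran.

Beaumont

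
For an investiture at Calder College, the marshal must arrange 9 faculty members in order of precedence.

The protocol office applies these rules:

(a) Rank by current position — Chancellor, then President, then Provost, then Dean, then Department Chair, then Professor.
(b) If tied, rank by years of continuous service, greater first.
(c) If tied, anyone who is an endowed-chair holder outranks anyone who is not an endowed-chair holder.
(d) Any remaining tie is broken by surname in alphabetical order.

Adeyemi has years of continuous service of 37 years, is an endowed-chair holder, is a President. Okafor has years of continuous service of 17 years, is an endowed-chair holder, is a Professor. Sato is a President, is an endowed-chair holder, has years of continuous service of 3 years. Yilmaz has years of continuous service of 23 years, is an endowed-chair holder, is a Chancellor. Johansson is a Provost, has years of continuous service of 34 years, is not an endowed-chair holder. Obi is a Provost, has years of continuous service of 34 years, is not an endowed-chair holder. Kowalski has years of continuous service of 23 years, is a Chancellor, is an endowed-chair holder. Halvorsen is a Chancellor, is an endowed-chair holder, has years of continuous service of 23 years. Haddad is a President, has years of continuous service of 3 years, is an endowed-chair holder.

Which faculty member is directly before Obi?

By current position: Halvorsen, Kowalski and Yilmaz (Chancellor); then Adeyemi, Haddad and Sato (President); then Johansson and Obi (Provost); then Okafor (Professor).
Halvorsen, Kowalski and Yilmaz all have years of continuous service 23 years, so the next rule applies.
Halvorsen, Kowalski and Yilmaz are each an endowed-chair holder, so the next rule applies.
Among Halvorsen, Kowalski and Yilmaz, alphabetically by surname: Halvorsen before Kowalski before Yilmaz.
Among Adeyemi, Haddad and Sato, by years of continuous service (higher first): Adeyemi (37 years) before Haddad and Sato (3 years).
Haddad and Sato are each an endowed-chair holder, so the next rule applies.
Among Haddad and Sato, alphabetically by surname: Haddad before Sato.
Johansson and Obi both have years of continuous service 34 years, so the next rule applies.
Johansson and Obi are each not an endowed-chair holder, so the next rule applies.
Among Johansson and Obi, alphabetically by surname: Johansson before Obi.
Order: Halvorsen, Kowalski, Yilmaz, Adeyemi, Haddad, Sato, Johansson, Obi, Okafor.

Johansson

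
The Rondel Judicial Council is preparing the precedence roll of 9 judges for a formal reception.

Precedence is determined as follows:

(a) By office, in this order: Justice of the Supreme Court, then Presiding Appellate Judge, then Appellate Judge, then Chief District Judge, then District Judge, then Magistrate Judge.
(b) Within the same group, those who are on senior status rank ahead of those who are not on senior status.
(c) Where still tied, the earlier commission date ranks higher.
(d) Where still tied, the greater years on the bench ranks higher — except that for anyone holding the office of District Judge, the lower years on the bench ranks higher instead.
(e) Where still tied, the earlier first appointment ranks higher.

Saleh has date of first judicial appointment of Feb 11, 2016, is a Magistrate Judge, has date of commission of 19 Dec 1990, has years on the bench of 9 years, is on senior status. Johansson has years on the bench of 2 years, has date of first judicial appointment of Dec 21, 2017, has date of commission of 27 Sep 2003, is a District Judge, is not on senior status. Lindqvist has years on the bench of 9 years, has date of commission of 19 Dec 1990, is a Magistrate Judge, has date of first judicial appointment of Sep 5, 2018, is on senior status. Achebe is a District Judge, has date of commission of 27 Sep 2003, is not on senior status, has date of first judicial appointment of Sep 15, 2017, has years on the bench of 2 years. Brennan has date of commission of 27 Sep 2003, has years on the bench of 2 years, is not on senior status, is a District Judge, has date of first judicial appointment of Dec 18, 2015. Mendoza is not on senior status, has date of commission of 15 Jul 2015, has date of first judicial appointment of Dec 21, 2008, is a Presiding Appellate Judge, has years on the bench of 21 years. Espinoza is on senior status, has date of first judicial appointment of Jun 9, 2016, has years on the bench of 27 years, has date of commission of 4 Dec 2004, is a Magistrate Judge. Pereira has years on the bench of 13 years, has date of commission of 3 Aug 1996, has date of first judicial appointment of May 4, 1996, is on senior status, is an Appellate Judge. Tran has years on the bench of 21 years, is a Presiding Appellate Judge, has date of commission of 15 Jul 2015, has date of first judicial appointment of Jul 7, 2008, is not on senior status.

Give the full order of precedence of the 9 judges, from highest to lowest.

Tran, Mendoza, Pereira, Brennan, Achebe, Johansson, Saleh, Lindqvist, Espinoza

By office: Tran and Mendoza (Presiding Appellate Judge); then Pereira (Appellate Judge); then Brennan, Achebe and Johansson (District Judge); then Saleh, Lindqvist and Espinoza (Magistrate Judge).
Tran and Mendoza are each not on senior status, so the next rule applies.
Tran and Mendoza both have date of commission 15 Jul 2015, so the next rule applies.
Tran and Mendoza both have years on the bench 21 years, so the next rule applies.
Among Tran and Mendoza, by date of first judicial appointment (earlier first): Tran (Jul 7, 2008) before Mendoza (Dec 21, 2008).
Brennan, Achebe and Johansson are each not on senior status, so the next rule applies.
Brennan, Achebe and Johansson all have date of commission 27 Sep 2003, so the next rule applies.
Brennan, Achebe and Johansson all have years on the bench 2 years, so the next rule applies.
Among Brennan, Achebe and Johansson, by date of first judicial appointment (earlier first): Brennan (Dec 18, 2015) before Achebe (Sep 15, 2017) before Johansson (Dec 21, 2017).
Saleh, Lindqvist and Espinoza are each on senior status, so the next rule applies.
Among Saleh, Lindqvist and Espinoza, by date of commission (earlier first): Saleh and Lindqvist (19 Dec 1990) before Espinoza (4 Dec 2004).
Saleh and Lindqvist both have years on the bench 9 years, so the next rule applies.
Among Saleh and Lindqvist, by date of first judicial appointment (earlier first): Saleh (Feb 11, 2016) before Lindqvist (Sep 5, 2018).
Full order: Tran, Mendoza, Pereira, Brennan, Achebe, Johansson, Saleh, Lindqvist, Espinoza.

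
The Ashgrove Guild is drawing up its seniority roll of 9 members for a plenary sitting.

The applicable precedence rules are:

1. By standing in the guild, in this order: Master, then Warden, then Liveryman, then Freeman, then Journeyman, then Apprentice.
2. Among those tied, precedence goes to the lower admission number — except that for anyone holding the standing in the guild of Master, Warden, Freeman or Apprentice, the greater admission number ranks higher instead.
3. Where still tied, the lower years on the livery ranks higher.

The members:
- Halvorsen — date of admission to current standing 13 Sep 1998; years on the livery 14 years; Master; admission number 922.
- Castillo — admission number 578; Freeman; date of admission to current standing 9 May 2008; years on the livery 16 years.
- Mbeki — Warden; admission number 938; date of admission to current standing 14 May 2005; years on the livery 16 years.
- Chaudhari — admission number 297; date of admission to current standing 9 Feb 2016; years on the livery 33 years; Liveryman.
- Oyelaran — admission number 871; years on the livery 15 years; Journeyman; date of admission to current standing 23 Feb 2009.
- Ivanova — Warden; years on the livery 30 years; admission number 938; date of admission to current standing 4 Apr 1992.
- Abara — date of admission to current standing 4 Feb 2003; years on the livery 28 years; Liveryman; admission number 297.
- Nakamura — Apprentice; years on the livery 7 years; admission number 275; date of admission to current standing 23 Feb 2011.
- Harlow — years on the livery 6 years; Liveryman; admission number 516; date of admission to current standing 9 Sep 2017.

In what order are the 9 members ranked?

By standing in the guild: Halvorsen (Master); then Mbeki and Ivanova (Warden); then Abara, Chaudhari and Harlow (Liveryman); then Castillo (Freeman); then Oyelaran (Journeyman); then Nakamura (Apprentice).
Mbeki and Ivanova both have admission number 938, so the next rule applies.
Among Mbeki and Ivanova, by years on the livery (lower first): Mbeki (16 years) before Ivanova (30 years).
Among Abara, Chaudhari and Harlow, by admission number (lower first): Abara and Chaudhari (297) before Harlow (516).
Among Abara and Chaudhari, by years on the livery (lower first): Abara (28 years) before Chaudhari (33 years).
Full order: Halvorsen, Mbeki, Ivanova, Abara, Chaudhari, Harlow, Castillo, Oyelaran, Nakamura.

Halvorsen, Mbeki, Ivanova, Abara, Chaudhari, Harlow, Castillo, Oyelaran, Nakamura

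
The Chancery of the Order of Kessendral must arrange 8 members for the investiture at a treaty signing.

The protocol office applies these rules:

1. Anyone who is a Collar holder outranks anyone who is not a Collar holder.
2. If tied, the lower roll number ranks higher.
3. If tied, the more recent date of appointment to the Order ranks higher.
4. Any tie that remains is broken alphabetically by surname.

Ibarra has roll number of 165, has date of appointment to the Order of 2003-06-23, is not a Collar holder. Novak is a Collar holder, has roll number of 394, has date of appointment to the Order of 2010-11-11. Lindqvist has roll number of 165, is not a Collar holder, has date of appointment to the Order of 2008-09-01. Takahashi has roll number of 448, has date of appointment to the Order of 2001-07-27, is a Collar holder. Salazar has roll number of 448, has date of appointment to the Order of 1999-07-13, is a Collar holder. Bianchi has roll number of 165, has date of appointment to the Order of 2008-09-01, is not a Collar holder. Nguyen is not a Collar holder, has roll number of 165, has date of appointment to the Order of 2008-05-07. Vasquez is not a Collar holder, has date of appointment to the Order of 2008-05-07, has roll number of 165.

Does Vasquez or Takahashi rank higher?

By the first rule: Novak, Takahashi and Salazar (each a Collar holder); then Bianchi, Lindqvist, Nguyen, Vasquez and Ibarra (each not a Collar holder).
Among Novak, Takahashi and Salazar, by roll number (lower first): Novak (394) before Takahashi and Salazar (448).
Among Takahashi and Salazar, by date of appointment to the Order (later first): Takahashi (2001-07-27) before Salazar (1999-07-13).
Bianchi, Lindqvist, Nguyen, Vasquez and Ibarra all have roll number 165, so the next rule applies.
Among Bianchi, Lindqvist, Nguyen, Vasquez and Ibarra, by date of appointment to the Order (later first): Bianchi and Lindqvist (2008-09-01) before Nguyen and Vasquez (2008-05-07) before Ibarra (2003-06-23).
Among Bianchi and Lindqvist, alphabetically by surname: Bianchi before Lindqvist.
Among Nguyen and Vasquez, alphabetically by surname: Nguyen before Vasquez.
So Takahashi takes precedence.

Takahashi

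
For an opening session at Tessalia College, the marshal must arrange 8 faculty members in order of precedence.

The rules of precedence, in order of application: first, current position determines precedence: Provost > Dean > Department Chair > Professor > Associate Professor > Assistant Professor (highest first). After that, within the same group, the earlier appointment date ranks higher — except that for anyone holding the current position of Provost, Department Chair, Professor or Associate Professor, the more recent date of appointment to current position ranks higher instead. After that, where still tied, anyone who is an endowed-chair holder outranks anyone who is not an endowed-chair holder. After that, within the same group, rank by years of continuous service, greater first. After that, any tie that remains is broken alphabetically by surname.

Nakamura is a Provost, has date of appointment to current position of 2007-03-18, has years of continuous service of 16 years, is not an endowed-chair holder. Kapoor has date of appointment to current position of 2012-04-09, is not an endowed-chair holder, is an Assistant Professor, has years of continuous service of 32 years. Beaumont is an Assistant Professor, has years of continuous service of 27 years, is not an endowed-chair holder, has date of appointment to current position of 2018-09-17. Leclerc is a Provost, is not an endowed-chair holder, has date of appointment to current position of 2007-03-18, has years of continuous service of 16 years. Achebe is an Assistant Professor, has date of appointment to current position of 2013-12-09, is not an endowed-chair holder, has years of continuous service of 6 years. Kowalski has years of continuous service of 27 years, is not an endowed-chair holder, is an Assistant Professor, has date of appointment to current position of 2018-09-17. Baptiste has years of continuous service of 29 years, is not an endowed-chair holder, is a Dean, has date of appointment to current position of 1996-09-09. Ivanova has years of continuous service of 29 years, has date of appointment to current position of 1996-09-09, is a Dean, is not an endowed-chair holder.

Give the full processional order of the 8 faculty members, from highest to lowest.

Leclerc, Nakamura, Baptiste, Ivanova, Kapoor, Achebe, Beaumont, Kowalski

By current position: Leclerc and Nakamura (Provost); then Baptiste and Ivanova (Dean); then Kapoor, Achebe, Beaumont and Kowalski (Assistant Professor).
Leclerc and Nakamura both have date of appointment to current position 2007-03-18, so the next rule applies.
Leclerc and Nakamura are each not an endowed-chair holder, so the next rule applies.
Leclerc and Nakamura both have years of continuous service 16 years, so the next rule applies.
Among Leclerc and Nakamura, alphabetically by surname: Leclerc before Nakamura.
Baptiste and Ivanova both have date of appointment to current position 1996-09-09, so the next rule applies.
Baptiste and Ivanova are each not an endowed-chair holder, so the next rule applies.
Baptiste and Ivanova both have years of continuous service 29 years, so the next rule applies.
Among Baptiste and Ivanova, alphabetically by surname: Baptiste before Ivanova.
Among Kapoor, Achebe, Beaumont and Kowalski, by date of appointment to current position (earlier first): Kapoor (2012-04-09) before Achebe (2013-12-09) before Beaumont and Kowalski (2018-09-17).
Beaumont and Kowalski are each not an endowed-chair holder, so the next rule applies.
Beaumont and Kowalski both have years of continuous service 27 years, so the next rule applies.
Among Beaumont and Kowalski, alphabetically by surname: Beaumont before Kowalski.
Full order: Leclerc, Nakamura, Baptiste, Ivanova, Kapoor, Achebe, Beaumont, Kowalski.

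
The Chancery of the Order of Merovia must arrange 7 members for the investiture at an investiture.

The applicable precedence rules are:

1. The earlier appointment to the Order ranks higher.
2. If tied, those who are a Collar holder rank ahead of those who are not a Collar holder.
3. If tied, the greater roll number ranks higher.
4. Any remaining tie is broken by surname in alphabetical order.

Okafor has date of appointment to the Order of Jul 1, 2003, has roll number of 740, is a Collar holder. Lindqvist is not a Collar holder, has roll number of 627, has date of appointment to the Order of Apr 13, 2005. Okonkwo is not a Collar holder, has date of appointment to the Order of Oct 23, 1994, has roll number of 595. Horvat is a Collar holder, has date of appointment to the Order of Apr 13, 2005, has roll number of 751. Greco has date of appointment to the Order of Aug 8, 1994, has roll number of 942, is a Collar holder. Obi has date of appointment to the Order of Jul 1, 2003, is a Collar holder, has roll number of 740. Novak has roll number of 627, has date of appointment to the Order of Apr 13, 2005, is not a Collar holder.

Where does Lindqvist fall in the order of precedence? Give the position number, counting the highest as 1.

By date of appointment to the Order (earlier first): Greco (Aug 8, 1994); then Okonkwo (Oct 23, 1994); then Obi and Okafor (both Jul 1, 2003); then Horvat, Lindqvist and Novak (each Apr 13, 2005).
Obi and Okafor are each a Collar holder, so the next rule applies.
Obi and Okafor both have roll number 740, so the next rule applies.
Among Obi and Okafor, alphabetically by surname: Obi before Okafor.
Among Horvat, Lindqvist and Novak, a Collar holder before not a Collar holder: Horvat (a Collar holder) before Lindqvist and Novak (not a Collar holder).
Lindqvist and Novak both have roll number 627, so the next rule applies.
Among Lindqvist and Novak, alphabetically by surname: Lindqvist before Novak.
Order: Greco, Okonkwo, Obi, Okafor, Horvat, Lindqvist, Novak. So position 6.

6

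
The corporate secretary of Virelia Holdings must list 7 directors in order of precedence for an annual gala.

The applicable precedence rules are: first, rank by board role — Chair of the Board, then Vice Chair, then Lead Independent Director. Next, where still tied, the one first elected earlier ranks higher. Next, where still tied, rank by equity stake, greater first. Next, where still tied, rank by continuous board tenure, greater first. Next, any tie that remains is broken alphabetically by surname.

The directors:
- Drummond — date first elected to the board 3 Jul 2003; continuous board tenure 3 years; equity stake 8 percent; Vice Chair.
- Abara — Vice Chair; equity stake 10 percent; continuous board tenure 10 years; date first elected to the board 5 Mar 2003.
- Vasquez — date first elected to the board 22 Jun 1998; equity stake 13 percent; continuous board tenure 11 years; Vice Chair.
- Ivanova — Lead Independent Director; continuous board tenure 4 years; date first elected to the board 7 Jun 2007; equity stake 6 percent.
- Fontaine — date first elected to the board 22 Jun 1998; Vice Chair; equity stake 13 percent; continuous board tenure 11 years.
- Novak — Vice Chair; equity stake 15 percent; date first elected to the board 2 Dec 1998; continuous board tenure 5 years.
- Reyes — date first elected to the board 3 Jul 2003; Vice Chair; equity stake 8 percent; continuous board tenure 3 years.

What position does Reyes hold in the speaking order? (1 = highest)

By board role: Fontaine, Vasquez, Novak, Abara, Drummond and Reyes (Vice Chair); then Ivanova (Lead Independent Director).
Among Fontaine, Vasquez, Novak, Abara, Drummond and Reyes, by date first elected to the board (earlier first): Fontaine and Vasquez (22 Jun 1998) before Novak (2 Dec 1998) before Abara (5 Mar 2003) before Drummond and Reyes (3 Jul 2003).
Fontaine and Vasquez both have equity stake 13 percent, so the next rule applies.
Fontaine and Vasquez both have continuous board tenure 11 years, so the next rule applies.
Among Fontaine and Vasquez, alphabetically by surname: Fontaine before Vasquez.
Drummond and Reyes both have equity stake 8 percent, so the next rule applies.
Drummond and Reyes both have continuous board tenure 3 years, so the next rule applies.
Among Drummond and Reyes, alphabetically by surname: Drummond before Reyes.
Order: Fontaine, Vasquez, Novak, Abara, Drummond, Reyes, Ivanova. So position 6.

6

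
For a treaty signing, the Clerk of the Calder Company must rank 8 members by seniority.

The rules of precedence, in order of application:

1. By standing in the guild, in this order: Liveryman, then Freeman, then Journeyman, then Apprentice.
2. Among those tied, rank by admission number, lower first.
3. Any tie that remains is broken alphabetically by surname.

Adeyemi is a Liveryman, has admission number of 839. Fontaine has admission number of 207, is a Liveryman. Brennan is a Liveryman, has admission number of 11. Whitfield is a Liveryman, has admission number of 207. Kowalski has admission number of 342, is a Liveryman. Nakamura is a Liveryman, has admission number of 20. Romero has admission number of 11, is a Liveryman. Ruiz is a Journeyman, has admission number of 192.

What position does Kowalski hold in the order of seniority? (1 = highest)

By standing in the guild: Brennan, Romero, Nakamura, Fontaine, Whitfield, Kowalski and Adeyemi (Liveryman); then Ruiz (Journeyman).
Among Brennan, Romero, Nakamura, Fontaine, Whitfield, Kowalski and Adeyemi, by admission number (lower first): Brennan and Romero (11) before Nakamura (20) before Fontaine and Whitfield (207) before Kowalski (342) before Adeyemi (839).
Among Brennan and Romero, alphabetically by surname: Brennan before Romero.
Among Fontaine and Whitfield, alphabetically by surname: Fontaine before Whitfield.
Order: Brennan, Romero, Nakamura, Fontaine, Whitfield, Kowalski, Adeyemi, Ruiz. So position 6.

6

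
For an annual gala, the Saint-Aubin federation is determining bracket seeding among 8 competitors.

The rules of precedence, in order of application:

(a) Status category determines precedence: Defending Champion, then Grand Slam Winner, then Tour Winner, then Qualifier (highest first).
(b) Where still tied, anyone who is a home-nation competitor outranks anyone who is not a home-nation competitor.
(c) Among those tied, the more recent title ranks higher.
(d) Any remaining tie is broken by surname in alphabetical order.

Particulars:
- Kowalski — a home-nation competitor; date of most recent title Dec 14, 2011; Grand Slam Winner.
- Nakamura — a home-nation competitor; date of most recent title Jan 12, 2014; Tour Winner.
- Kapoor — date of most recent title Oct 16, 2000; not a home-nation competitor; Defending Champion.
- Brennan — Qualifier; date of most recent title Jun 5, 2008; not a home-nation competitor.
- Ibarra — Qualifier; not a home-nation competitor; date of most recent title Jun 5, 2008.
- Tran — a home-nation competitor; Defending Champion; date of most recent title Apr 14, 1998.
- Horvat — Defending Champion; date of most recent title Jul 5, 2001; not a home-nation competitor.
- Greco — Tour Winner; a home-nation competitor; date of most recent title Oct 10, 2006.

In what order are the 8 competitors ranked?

Tran, Horvat, Kapoor, Kowalski, Nakamura, Greco, Brennan, Ibarra

By status category: Tran, Horvat and Kapoor (Defending Champion); then Kowalski (Grand Slam Winner); then Nakamura and Greco (Tour Winner); then Brennan and Ibarra (Qualifier).
Among Tran, Horvat and Kapoor, a home-nation competitor before not a home-nation competitor: Tran (a home-nation competitor) before Horvat and Kapoor (not a home-nation competitor).
Among Horvat and Kapoor, by date of most recent title (later first): Horvat (Jul 5, 2001) before Kapoor (Oct 16, 2000).
Nakamura and Greco are each a home-nation competitor, so the next rule applies.
Among Nakamura and Greco, by date of most recent title (later first): Nakamura (Jan 12, 2014) before Greco (Oct 10, 2006).
Brennan and Ibarra are each not a home-nation competitor, so the next rule applies.
Brennan and Ibarra both have date of most recent title Jun 5, 2008, so the next rule applies.
Among Brennan and Ibarra, alphabetically by surname: Brennan before Ibarra.
Full order: Tran, Horvat, Kapoor, Kowalski, Nakamura, Greco, Brennan, Ibarra.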